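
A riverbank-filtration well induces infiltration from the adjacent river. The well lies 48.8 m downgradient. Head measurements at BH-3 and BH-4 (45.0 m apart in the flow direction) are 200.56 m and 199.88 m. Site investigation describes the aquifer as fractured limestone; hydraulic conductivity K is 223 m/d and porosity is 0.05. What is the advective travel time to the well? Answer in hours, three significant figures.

17.4 hours

Hydraulic gradient i = (200.56 − 199.88) / 45.0 = 0.68 / 45.0 = 0.01511
Darcy flux q = K·i = 223 × 0.01511 = 3.370 m/d
Seepage velocity v = q / n = 3.370 / 0.05 = 67.40 m/d
t = L / v = 48.8 / 67.40 = 0.7241 d
   = 0.7241 × 24 = 17.4 h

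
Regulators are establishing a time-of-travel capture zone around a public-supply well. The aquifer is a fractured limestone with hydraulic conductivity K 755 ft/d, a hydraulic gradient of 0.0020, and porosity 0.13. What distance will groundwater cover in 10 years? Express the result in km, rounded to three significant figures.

K = 755 ft/d × 0.3048 = 230.1 m/d
q = Ki = 230.1 × 0.0020 = 0.4602 m/d
v_s = q/n_e = 0.4602/0.13 = 3.540 m/d
T = 10 yr × 365 = 3650 d
L = v × T = 3.540 × 3650 = 12920 m
   = 12.9 km

12.9 km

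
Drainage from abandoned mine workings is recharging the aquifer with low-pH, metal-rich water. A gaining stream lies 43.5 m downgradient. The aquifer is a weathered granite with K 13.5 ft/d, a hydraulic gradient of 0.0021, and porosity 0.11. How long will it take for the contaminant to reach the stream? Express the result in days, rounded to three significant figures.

554 days

K = 13.5 ft/d × 0.3048 = 4.115 m/d
Specific discharge q = 4.115 × 0.0021 = 0.008641 m/d
Seepage velocity v = q / n = 0.008641 / 0.11 = 0.07856 m/d
t = L / v = 43.5 / 0.07856 = 553.8 d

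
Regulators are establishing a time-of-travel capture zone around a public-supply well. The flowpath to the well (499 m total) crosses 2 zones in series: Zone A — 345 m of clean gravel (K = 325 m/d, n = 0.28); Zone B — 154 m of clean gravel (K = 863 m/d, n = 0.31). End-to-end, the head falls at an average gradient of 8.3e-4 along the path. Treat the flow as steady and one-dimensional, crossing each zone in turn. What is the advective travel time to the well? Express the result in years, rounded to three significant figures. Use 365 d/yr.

Steady 1-D flow in series ⇒ the Darcy flux q is identical in every zone and the zone head losses add (resistances L/K in series).
Σ(L/K) = 345/325 + 154/863 = 1.062 + 0.1784 = 1.240 d
K_eq = L_total / Σ(L/K) = 499 / 1.240 = 402.4 m/d
q = K_eq · i = 402.4 × 8.3e-4 = 0.3340 m/d (same in every zone)
Zone A: v = q/n = 0.3340/0.28 = 1.193 m/d → t_A = 345/1.193 = 289.2 d
Zone B: v = q/n = 0.3340/0.31 = 1.077 m/d → t_B = 154/1.077 = 142.9 d
Total t = 289.2 + 142.9 = 432.1 d
   = 432.1 / 365 = 1.18 yr

1.18 years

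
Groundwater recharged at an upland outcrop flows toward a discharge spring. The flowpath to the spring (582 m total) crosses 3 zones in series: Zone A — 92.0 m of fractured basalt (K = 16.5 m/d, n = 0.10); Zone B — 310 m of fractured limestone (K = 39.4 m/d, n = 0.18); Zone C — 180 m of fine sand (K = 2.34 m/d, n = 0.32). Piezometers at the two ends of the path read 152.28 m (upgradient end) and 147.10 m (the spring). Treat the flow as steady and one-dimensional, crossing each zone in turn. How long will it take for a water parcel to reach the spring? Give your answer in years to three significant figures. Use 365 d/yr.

5.86 years

Total head drop ΔH = 152.28 − 147.10 = 5.18 m
Continuity: the same q passes through each zone, so ΔH = q·Σ(L_j/K_j) — the zones act as resistances in series.
Σ(L/K) = 92.0/16.5 + 310/39.4 + 180/2.34 = 5.576 + 7.868 + 76.92 = 90.37 d
q = ΔH / Σ(L/K) = 5.18 / 90.37 = 0.05732 m/d (same in every zone)
Zone A: v = q/n = 0.05732/0.10 = 0.5732 m/d → t_A = 92.0/0.5732 = 160.5 d
Zone B: v = q/n = 0.05732/0.18 = 0.3185 m/d → t_B = 310/0.3185 = 973.4 d
Zone C: v = q/n = 0.05732/0.32 = 0.1791 m/d → t_C = 180/0.1791 = 1005 d
Total t = 160.5 + 973.4 + 1005 = 2139 d
   = 2139 / 365 = 5.86 yr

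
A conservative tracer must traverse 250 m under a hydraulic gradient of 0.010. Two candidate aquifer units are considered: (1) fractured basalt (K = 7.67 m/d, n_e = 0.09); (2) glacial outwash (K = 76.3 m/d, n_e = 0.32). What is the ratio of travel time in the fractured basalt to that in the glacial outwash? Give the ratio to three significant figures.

Unit 1 (fractured basalt): v = 7.67×0.010/0.09 = 0.8522 m/d, t = 250/0.8522 = 293.4 d
Unit 2 (glacial outwash): v = 76.3×0.010/0.32 = 2.384 m/d, t = 250/2.384 = 104.8 d
t(fractured basalt) / t(glacial outwash) = 293.4/104.8 = 2.80

2.80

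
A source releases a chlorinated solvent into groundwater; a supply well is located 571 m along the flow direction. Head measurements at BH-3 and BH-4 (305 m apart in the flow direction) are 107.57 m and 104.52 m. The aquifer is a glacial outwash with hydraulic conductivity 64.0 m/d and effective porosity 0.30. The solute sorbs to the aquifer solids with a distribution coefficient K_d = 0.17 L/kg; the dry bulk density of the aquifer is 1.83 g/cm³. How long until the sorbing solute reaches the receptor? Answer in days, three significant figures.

Hydraulic gradient i = (107.57 − 104.52) / 305 = 3.05 / 305 = 0.01000
Darcy flux q = K·i = 64.0 × 0.01000 = 0.6400 m/d
v = Ki/n = 64.0·0.01000/0.30 = 2.133 m/d
Retardation R = 1 + ρ_b·K_d/n = 1 + 1.83×0.17/0.30 = 2.037
Contaminant velocity v_c = v/R = 2.133/2.037 = 1.047 m/d
t = L/v_c = 571/1.047 = 545.2 d

545 days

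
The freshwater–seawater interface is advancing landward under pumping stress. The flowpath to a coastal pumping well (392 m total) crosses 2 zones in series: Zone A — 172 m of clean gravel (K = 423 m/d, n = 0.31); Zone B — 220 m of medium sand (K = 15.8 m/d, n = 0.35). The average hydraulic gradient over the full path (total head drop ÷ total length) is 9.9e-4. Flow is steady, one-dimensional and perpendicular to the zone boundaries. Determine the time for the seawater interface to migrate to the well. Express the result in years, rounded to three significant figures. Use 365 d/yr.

Continuity: the same q passes through each zone, so ΔH = q·Σ(L_j/K_j) — the zones act as resistances in series.
Σ(L/K) = 172/423 + 220/15.8 = 0.4066 + 13.92 = 14.33 d
K_eq = L_total / Σ(L/K) = 392 / 14.33 = 27.35 m/d
q = K_eq · i = 27.35 × 9.9e-4 = 0.02708 m/d (same in every zone)
Zone A: v = q/n = 0.02708/0.31 = 0.08736 m/d → t_A = 172/0.08736 = 1969 d
Zone B: v = q/n = 0.02708/0.35 = 0.07737 m/d → t_B = 220/0.07737 = 2843 d
Total t = 1969 + 2843 = 4812 d
   = 4812 / 365 = 13.2 yr

13.2 years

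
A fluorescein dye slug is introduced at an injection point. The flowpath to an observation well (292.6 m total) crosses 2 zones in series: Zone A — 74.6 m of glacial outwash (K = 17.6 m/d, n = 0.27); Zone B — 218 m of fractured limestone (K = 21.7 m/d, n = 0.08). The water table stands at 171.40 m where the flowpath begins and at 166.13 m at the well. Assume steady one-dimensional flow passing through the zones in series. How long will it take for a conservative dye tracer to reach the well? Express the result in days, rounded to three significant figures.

Total head drop ΔH = 171.40 − 166.13 = 5.27 m
Steady 1-D flow in series ⇒ the Darcy flux q is identical in every zone and the zone head losses add (resistances L/K in series).
Σ(L/K) = 74.6/17.6 + 218/21.7 = 4.239 + 10.05 = 14.28 d
q = ΔH / Σ(L/K) = 5.27 / 14.28 = 0.3689 m/d (same in every zone)
Zone A: v = q/n = 0.3689/0.27 = 1.366 m/d → t_A = 74.6/1.366 = 54.60 d
Zone B: v = q/n = 0.3689/0.08 = 4.612 m/d → t_B = 218/4.612 = 47.27 d
Total t = 54.60 + 47.27 = 101.9 d

102 days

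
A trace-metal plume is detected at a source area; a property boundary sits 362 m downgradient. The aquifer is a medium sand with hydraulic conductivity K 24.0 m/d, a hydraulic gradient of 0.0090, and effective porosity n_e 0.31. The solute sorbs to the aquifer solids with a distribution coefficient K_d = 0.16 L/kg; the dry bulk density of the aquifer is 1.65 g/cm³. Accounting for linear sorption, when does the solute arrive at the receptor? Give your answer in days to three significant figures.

q = Ki = 24.0 × 0.0090 = 0.2160 m/d
v_s = q/n_e = 0.2160/0.31 = 0.6968 m/d
Retardation R = 1 + ρ_b·K_d/n = 1 + 1.65×0.16/0.31 = 1.852
Contaminant velocity v_c = v/R = 0.6968/1.852 = 0.3763 m/d
t = L/v_c = 362/0.3763 = 962.0 d

962 days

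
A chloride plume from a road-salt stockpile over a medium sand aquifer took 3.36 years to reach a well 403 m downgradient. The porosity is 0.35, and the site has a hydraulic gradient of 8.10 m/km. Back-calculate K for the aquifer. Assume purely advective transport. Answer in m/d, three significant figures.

14.2 m/d

t = 3.36 years = 1226 d
v = L / t = 403 / 1226 = 0.3286 m/d
K = v · n / i = 0.3286 × 0.35 / 0.0081 = 14.2 m/d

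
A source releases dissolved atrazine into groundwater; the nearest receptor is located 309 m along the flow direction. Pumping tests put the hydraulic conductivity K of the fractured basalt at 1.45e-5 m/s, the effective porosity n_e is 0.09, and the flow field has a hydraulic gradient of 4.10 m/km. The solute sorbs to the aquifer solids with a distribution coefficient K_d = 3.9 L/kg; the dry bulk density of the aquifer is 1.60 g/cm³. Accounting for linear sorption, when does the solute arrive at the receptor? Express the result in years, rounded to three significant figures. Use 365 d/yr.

1040 years

K = 1.45e-5 m/s × 86400 s/d = 1.253 m/d
Darcy flux q = K·i = 1.253 × 0.0041 = 0.005136 m/d
v = Ki/n = 1.253·0.0041/0.09 = 0.05707 m/d
Retardation R = 1 + ρ_b·K_d/n = 1 + 1.60×3.9/0.09 = 70.33
Contaminant velocity v_c = v/R = 0.05707/70.33 = 8.115e-4 m/d
t = L/v_c = 309/8.115e-4 = 380800 d
   = 380800/365 = 1040 yr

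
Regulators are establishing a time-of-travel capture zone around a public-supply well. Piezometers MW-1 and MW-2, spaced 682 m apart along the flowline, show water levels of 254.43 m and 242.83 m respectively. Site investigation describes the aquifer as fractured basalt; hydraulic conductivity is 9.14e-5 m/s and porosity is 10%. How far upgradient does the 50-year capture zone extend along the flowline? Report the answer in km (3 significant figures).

24.5 km

Hydraulic gradient i = (254.43 − 242.83) / 682 = 11.60 / 682 = 0.01701
K = 9.14e-5 m/s × 86400 s/d = 7.897 m/d
Darcy flux q = K·i = 7.897 × 0.01701 = 0.1343 m/d
Average linear velocity = 0.1343 / 0.10 = 1.343 m/d
T = 50 yr × 365 = 18250 d
L = v × T = 1.343 × 18250 = 24510 m
   = 24.5 km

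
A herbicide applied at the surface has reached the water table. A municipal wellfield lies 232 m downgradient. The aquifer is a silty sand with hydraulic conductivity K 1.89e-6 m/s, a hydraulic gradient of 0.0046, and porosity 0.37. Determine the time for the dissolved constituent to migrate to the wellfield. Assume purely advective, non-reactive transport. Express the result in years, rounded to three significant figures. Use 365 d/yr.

K = 1.89e-6 m/s × 86400 s/d = 0.1633 m/d
q = Ki = 0.1633 × 0.0046 = 7.512e-4 m/d
Average linear velocity = 7.512e-4 / 0.37 = 0.002030 m/d
t = L / v = 232 / 0.002030 = 114300 d
   = 114300 / 365 = 313 yr

313 years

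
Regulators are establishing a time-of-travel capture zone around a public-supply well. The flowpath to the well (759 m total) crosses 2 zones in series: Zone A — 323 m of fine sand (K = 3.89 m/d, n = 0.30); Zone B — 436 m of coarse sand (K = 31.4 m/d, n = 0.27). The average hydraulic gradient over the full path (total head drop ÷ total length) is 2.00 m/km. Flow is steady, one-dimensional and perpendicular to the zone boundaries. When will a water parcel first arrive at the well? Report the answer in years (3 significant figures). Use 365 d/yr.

37.5 years

For zones in series the flux q is common to all zones; the equivalent conductivity is the harmonic (thickness-weighted) mean, K_eq = L_total / Σ(L_j/K_j).
Σ(L/K) = 323/3.89 + 436/31.4 = 83.03 + 13.89 = 96.92 d
K_eq = L_total / Σ(L/K) = 759 / 96.92 = 7.831 m/d
q = K_eq · i = 7.831 × 0.0020 = 0.01566 m/d (same in every zone)
Zone A: v = q/n = 0.01566/0.30 = 0.05221 m/d → t_A = 323/0.05221 = 6187 d
Zone B: v = q/n = 0.01566/0.27 = 0.05801 m/d → t_B = 436/0.05801 = 7516 d
Total t = 6187 + 7516 = 13700 d
   = 13700 / 365 = 37.5 yr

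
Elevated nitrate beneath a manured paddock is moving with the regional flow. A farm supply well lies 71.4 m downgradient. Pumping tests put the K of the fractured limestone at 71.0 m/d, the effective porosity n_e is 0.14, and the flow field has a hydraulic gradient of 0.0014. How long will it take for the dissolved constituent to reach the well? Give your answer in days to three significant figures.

101 days

q = Ki = 71.0 × 0.0014 = 0.09940 m/d
Seepage velocity v = q / n = 0.09940 / 0.14 = 0.7100 m/d
t = L / v = 71.4 / 0.7100 = 100.6 d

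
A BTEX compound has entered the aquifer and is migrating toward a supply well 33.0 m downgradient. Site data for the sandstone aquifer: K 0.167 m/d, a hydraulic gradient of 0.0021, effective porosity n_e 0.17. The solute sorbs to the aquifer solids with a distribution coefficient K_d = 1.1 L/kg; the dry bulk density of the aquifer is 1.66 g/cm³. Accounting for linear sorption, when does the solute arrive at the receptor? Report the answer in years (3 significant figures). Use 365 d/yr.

515 years

q = Ki = 0.167 × 0.0021 = 3.507e-4 m/d
v_s = q/n_e = 3.507e-4/0.17 = 0.002063 m/d
Retardation R = 1 + ρ_b·K_d/n = 1 + 1.66×1.1/0.17 = 11.74
Contaminant velocity v_c = v/R = 0.002063/11.74 = 1.757e-4 m/d
t = L/v_c = 33.0/1.757e-4 = 187800 d
   = 187800/365 = 515 yr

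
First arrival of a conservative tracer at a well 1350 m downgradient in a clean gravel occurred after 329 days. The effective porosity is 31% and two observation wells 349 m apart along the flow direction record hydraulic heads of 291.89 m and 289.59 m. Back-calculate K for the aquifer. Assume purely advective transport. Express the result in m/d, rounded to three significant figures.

193 m/d

Hydraulic gradient i = (291.89 − 289.59) / 349 = 2.30 / 349 = 0.006590
v = L / t = 1350 / 329 = 4.103 m/d
K = v · n / i = 4.103 × 0.31 / 0.006590 = 193 m/d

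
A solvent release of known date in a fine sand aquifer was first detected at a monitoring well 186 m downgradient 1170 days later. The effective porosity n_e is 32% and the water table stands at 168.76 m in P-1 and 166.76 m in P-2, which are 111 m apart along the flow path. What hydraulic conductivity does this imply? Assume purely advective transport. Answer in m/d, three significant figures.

Hydraulic gradient i = (168.76 − 166.76) / 111 = 2.00 / 111 = 0.01802
v = L / t = 186 / 1170 = 0.1590 m/d
K = v · n / i = 0.1590 × 0.32 / 0.01802 = 2.82 m/d

2.82 m/d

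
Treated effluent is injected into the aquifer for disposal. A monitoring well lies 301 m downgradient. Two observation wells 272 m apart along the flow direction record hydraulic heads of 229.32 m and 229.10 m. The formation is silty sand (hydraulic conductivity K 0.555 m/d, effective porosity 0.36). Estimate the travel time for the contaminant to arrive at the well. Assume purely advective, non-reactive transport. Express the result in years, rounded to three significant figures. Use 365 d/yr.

661 years

Hydraulic gradient i = (229.32 − 229.10) / 272 = 0.22 / 272 = 8.088e-4
q = Ki = 0.555 × 8.088e-4 = 4.489e-4 m/d
Seepage velocity v = q / n = 4.489e-4 / 0.36 = 0.001247 m/d
t = L / v = 301 / 0.001247 = 241400 d
   = 241400 / 365 = 661 yr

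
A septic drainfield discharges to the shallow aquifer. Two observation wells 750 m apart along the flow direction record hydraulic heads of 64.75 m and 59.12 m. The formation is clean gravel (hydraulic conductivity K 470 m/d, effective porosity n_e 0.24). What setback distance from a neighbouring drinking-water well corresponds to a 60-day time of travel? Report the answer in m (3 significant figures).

Hydraulic gradient i = (64.75 − 59.12) / 750 = 5.63 / 750 = 0.007507
Specific discharge q = 470 × 0.007507 = 3.528 m/d
Seepage velocity v = q / n = 3.528 / 0.24 = 14.70 m/d
L = v × T = 14.70 × 60 = 882.0 m

882 m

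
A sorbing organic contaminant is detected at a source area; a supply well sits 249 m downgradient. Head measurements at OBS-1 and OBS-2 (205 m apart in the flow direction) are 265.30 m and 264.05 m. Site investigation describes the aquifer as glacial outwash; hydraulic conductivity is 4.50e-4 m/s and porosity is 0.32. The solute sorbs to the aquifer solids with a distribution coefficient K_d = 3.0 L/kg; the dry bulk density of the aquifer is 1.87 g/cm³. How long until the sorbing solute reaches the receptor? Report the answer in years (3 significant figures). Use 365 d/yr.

17.1 years

Hydraulic gradient i = (265.30 − 264.05) / 205 = 1.25 / 205 = 0.006098
K = 4.50e-4 m/s × 86400 s/d = 38.88 m/d
Darcy flux q = K·i = 38.88 × 0.006098 = 0.2371 m/d
v_s = q/n_e = 0.2371/0.32 = 0.7409 m/d
Retardation R = 1 + ρ_b·K_d/n = 1 + 1.87×3.0/0.32 = 18.53
Contaminant velocity v_c = v/R = 0.7409/18.53 = 0.03998 m/d
t = L/v_c = 249/0.03998 = 6228 d
   = 6228/365 = 17.1 yr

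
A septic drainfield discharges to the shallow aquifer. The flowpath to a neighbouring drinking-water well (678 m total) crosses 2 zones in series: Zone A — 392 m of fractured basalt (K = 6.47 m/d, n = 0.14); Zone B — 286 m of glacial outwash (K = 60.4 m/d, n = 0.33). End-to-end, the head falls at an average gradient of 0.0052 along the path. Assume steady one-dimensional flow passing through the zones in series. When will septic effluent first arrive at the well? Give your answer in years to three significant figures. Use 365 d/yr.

Steady 1-D flow in series ⇒ the Darcy flux q is identical in every zone and the zone head losses add (resistances L/K in series).
Σ(L/K) = 392/6.47 + 286/60.4 = 60.59 + 4.735 = 65.32 d
K_eq = L_total / Σ(L/K) = 678 / 65.32 = 10.38 m/d
q = K_eq · i = 10.38 × 0.0052 = 0.05397 m/d (same in every zone)
Zone A: v = q/n = 0.05397/0.14 = 0.3855 m/d → t_A = 392/0.3855 = 1017 d
Zone B: v = q/n = 0.05397/0.33 = 0.1636 m/d → t_B = 286/0.1636 = 1749 d
Total t = 1017 + 1749 = 2765 d
   = 2765 / 365 = 7.58 yr

7.58 years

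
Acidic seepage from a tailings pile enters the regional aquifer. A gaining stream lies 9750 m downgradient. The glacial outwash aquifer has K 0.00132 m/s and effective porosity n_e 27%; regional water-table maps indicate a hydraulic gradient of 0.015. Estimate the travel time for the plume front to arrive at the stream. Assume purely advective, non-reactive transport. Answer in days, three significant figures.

1540 days

K = 0.00132 m/s × 86400 s/d = 114.0 m/d
Darcy flux q = K·i = 114.0 × 0.015 = 1.711 m/d
v_s = q/n_e = 1.711/0.27 = 6.336 m/d
t = L / v = 9750 / 6.336 = 1539 d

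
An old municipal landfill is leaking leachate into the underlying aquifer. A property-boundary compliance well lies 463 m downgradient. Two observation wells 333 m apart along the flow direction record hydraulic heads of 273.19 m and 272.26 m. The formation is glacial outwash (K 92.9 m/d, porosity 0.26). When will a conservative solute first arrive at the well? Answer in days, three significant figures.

Hydraulic gradient i = (273.19 − 272.26) / 333 = 0.93 / 333 = 0.002793
q = Ki = 92.9 × 0.002793 = 0.2595 m/d
Average linear velocity = 0.2595 / 0.26 = 0.9979 m/d
t = L / v = 463 / 0.9979 = 464.0 d

464 days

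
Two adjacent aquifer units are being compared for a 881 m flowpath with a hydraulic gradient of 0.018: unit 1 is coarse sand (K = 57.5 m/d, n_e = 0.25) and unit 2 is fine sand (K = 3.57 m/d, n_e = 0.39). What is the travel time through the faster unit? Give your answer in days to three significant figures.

213 days

Unit 1 (coarse sand): v = 57.5×0.018/0.25 = 4.140 m/d, t = 881/4.140 = 212.8 d
Unit 2 (fine sand): v = 3.57×0.018/0.39 = 0.1648 m/d, t = 881/0.1648 = 5347 d
Faster unit: t = 213 d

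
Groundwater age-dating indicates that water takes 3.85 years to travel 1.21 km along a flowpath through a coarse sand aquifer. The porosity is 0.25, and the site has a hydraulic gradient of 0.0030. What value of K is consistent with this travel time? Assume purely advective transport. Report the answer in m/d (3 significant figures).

71.8 m/d

t = 3.85 years = 1405 d
L = 1.21 km = 1210 m
v = L / t = 1210 / 1405 = 0.8611 m/d
K = v · n / i = 0.8611 × 0.25 / 0.0030 = 71.8 m/d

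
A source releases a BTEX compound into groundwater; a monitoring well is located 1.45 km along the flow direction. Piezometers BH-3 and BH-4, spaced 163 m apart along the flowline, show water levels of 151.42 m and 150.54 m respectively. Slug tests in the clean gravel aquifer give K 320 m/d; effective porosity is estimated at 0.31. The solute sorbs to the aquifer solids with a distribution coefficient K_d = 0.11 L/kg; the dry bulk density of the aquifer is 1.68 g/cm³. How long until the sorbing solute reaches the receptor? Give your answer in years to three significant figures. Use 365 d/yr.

1.14 years

Hydraulic gradient i = (151.42 − 150.54) / 163 = 0.88 / 163 = 0.005399
q = Ki = 320 × 0.005399 = 1.728 m/d
v = Ki/n = 320·0.005399/0.31 = 5.573 m/d
Retardation R = 1 + ρ_b·K_d/n = 1 + 1.68×0.11/0.31 = 1.596
Contaminant velocity v_c = v/R = 5.573/1.596 = 3.492 m/d
L = 1.45 km = 1450 m
t = L/v_c = 1450/3.492 = 415.3 d
   = 415.3/365 = 1.14 yr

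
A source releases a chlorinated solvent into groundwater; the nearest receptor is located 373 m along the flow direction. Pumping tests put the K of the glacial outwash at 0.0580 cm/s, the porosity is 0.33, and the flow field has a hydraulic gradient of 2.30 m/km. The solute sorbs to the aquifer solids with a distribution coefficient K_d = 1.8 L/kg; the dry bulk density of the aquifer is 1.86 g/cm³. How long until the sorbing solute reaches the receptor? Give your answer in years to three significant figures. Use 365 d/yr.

32.6 years

K = 0.0580 cm/s × 864 = 50.11 m/d
q = Ki = 50.11 × 0.0023 = 0.1153 m/d
Seepage velocity v = q / n = 0.1153 / 0.33 = 0.3493 m/d
Retardation R = 1 + ρ_b·K_d/n = 1 + 1.86×1.8/0.33 = 11.15
Contaminant velocity v_c = v/R = 0.3493/11.15 = 0.03134 m/d
t = L/v_c = 373/0.03134 = 11900 d
   = 11900/365 = 32.6 yr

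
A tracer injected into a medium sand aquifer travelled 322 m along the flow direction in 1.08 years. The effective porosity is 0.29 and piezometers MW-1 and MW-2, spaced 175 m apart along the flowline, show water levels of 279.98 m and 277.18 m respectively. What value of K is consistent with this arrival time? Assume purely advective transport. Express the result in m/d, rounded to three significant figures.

Hydraulic gradient i = (279.98 − 277.18) / 175 = 2.80 / 175 = 0.01600
t = 1.08 years = 394.2 d
v = L / t = 322 / 394.2 = 0.8168 m/d
K = v · n / i = 0.8168 × 0.29 / 0.01600 = 14.8 m/d

14.8 m/d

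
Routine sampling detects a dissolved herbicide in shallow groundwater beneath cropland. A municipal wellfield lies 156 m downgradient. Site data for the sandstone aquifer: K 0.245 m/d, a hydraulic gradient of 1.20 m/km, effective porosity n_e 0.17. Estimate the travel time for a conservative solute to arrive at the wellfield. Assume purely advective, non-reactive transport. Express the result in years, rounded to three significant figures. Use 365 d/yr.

q = Ki = 0.245 × 0.0012 = 2.940e-4 m/d
v = Ki/n = 0.245·0.0012/0.17 = 0.001729 m/d
t = L / v = 156 / 0.001729 = 90200 d
   = 90200 / 365 = 247 yr

247 years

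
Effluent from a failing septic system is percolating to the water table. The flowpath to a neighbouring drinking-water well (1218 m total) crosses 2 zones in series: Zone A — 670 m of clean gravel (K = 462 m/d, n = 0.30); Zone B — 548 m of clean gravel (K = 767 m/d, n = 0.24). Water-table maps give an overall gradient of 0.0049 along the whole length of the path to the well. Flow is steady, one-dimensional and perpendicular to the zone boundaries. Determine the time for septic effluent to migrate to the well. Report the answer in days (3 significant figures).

121 days

Steady 1-D flow in series ⇒ the Darcy flux q is identical in every zone and the zone head losses add (resistances L/K in series).
Σ(L/K) = 670/462 + 548/767 = 1.450 + 0.7145 = 2.165 d
K_eq = L_total / Σ(L/K) = 1218 / 2.165 = 562.7 m/d
q = K_eq · i = 562.7 × 0.0049 = 2.757 m/d (same in every zone)
Zone A: v = q/n = 2.757/0.30 = 9.190 m/d → t_A = 670/9.190 = 72.90 d
Zone B: v = q/n = 2.757/0.24 = 11.49 m/d → t_B = 548/11.49 = 47.70 d
Total t = 72.90 + 47.70 = 120.6 d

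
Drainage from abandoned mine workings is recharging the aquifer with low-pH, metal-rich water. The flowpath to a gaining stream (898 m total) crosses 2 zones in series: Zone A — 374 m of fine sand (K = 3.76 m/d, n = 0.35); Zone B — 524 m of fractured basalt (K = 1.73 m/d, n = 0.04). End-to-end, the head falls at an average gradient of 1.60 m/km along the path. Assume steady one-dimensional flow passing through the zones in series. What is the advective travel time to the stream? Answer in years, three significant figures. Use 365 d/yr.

117 years

Continuity: the same q passes through each zone, so ΔH = q·Σ(L_j/K_j) — the zones act as resistances in series.
Σ(L/K) = 374/3.76 + 524/1.73 = 99.47 + 302.9 = 402.4 d
K_eq = L_total / Σ(L/K) = 898 / 402.4 = 2.232 m/d
q = K_eq · i = 2.232 × 0.0016 = 0.003571 m/d (same in every zone)
Zone A: v = q/n = 0.003571/0.35 = 0.01020 m/d → t_A = 374/0.01020 = 36660 d
Zone B: v = q/n = 0.003571/0.04 = 0.08927 m/d → t_B = 524/0.08927 = 5870 d
Total t = 36660 + 5870 = 42530 d
   = 42530 / 365 = 117 yr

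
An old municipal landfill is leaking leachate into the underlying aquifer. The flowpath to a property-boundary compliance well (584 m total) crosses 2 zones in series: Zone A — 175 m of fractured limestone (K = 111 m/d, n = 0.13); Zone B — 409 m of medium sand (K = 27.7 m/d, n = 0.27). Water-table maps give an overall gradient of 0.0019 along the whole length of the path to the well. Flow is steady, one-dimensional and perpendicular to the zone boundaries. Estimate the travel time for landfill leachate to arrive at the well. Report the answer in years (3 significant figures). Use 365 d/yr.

Steady 1-D flow in series ⇒ the Darcy flux q is identical in every zone and the zone head losses add (resistances L/K in series).
Σ(L/K) = 175/111 + 409/27.7 = 1.577 + 14.77 = 16.34 d
K_eq = L_total / Σ(L/K) = 584 / 16.34 = 35.74 m/d
q = K_eq · i = 35.74 × 0.0019 = 0.06790 m/d (same in every zone)
Zone A: v = q/n = 0.06790/0.13 = 0.5223 m/d → t_A = 175/0.5223 = 335.1 d
Zone B: v = q/n = 0.06790/0.27 = 0.2515 m/d → t_B = 409/0.2515 = 1626 d
Total t = 335.1 + 1626 = 1961 d
   = 1961 / 365 = 5.37 yr

5.37 years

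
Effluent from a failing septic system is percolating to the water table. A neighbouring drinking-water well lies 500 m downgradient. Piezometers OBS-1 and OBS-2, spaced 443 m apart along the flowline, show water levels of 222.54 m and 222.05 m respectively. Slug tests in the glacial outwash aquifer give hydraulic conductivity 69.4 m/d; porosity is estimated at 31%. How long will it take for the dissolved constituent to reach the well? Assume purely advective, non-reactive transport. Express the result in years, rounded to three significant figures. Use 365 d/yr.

Hydraulic gradient i = (222.54 − 222.05) / 443 = 0.49 / 443 = 0.001106
q = Ki = 69.4 × 0.001106 = 0.07676 m/d
Average linear velocity = 0.07676 / 0.31 = 0.2476 m/d
t = L / v = 500 / 0.2476 = 2019 d
   = 2019 / 365 = 5.53 yr

5.53 years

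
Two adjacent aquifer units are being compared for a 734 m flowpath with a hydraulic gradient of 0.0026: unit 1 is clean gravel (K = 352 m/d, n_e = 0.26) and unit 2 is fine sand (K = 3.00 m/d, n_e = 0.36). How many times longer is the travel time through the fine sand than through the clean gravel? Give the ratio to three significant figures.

Unit 1 (clean gravel): v = 352×0.0026/0.26 = 3.520 m/d, t = 734/3.520 = 208.5 d
Unit 2 (fine sand): v = 3.00×0.0026/0.36 = 0.02167 m/d, t = 734/0.02167 = 33880 d
t(fine sand) / t(clean gravel) = 33880/208.5 = 162

162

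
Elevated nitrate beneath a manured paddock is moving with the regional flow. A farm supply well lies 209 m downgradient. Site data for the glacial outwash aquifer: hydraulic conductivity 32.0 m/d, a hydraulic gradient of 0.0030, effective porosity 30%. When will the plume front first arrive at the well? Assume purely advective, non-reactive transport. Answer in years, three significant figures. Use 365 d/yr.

Specific discharge q = 32.0 × 0.0030 = 0.09600 m/d
Average linear velocity = 0.09600 / 0.30 = 0.3200 m/d
t = L / v = 209 / 0.3200 = 653.1 d
   = 653.1 / 365 = 1.79 yr

1.79 years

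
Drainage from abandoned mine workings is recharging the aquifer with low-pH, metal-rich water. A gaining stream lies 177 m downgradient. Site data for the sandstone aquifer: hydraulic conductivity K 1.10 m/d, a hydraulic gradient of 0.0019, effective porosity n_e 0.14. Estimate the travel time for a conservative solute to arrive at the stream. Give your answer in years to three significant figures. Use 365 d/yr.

Specific discharge q = 1.10 × 0.0019 = 0.002090 m/d
v_s = q/n_e = 0.002090/0.14 = 0.01493 m/d
t = L / v = 177 / 0.01493 = 11860 d
   = 11860 / 365 = 32.5 yr

32.5 years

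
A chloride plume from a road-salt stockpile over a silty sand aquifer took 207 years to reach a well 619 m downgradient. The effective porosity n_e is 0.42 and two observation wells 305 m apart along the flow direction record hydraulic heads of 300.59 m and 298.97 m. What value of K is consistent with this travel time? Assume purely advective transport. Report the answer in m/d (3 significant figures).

0.648 m/d

Hydraulic gradient i = (300.59 − 298.97) / 305 = 1.62 / 305 = 0.005311
t = 207 years = 75560 d
v = L / t = 619 / 75560 = 0.008193 m/d
K = v · n / i = 0.008193 × 0.42 / 0.005311 = 0.648 m/d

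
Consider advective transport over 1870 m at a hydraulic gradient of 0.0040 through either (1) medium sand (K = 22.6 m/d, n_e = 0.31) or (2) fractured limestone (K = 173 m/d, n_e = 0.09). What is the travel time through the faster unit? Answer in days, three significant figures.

Unit 1 (medium sand): v = 22.6×0.0040/0.31 = 0.2916 m/d, t = 1870/0.2916 = 6413 d
Unit 2 (fractured limestone): v = 173×0.0040/0.09 = 7.689 m/d, t = 1870/7.689 = 243.2 d
Faster unit: t = 243 d

243 days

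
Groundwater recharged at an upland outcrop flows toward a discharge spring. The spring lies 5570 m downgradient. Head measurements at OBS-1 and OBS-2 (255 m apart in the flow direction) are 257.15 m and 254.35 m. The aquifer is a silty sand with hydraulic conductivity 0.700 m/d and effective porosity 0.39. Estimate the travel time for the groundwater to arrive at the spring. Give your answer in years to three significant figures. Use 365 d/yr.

774 years

Hydraulic gradient i = (257.15 − 254.35) / 255 = 2.80 / 255 = 0.01098
Darcy flux q = K·i = 0.700 × 0.01098 = 0.007686 m/d
v = Ki/n = 0.700·0.01098/0.39 = 0.01971 m/d
t = L / v = 5570 / 0.01971 = 282600 d
   = 282600 / 365 = 774 yr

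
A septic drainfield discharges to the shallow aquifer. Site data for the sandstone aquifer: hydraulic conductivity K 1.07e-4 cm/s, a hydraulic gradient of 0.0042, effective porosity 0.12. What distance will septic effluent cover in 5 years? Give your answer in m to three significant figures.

5.91 m

K = 1.07e-4 cm/s × 864 = 0.09245 m/d
Specific discharge q = 0.09245 × 0.0042 = 3.883e-4 m/d
Seepage velocity v = q / n = 3.883e-4 / 0.12 = 0.003236 m/d
T = 5 yr × 365 = 1825 d
L = v × T = 0.003236 × 1825 = 5.905 m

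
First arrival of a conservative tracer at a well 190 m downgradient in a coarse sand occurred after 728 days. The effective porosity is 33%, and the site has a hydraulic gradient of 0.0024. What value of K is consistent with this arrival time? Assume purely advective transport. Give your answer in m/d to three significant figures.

35.9 m/d

v = L / t = 190 / 728 = 0.2610 m/d
K = v · n / i = 0.2610 × 0.33 / 0.0024 = 35.9 m/d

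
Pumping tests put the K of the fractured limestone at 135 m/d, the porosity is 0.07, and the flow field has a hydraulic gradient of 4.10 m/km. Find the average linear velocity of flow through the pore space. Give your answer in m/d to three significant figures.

q = Ki = 135 × 0.0041 = 0.5535 m/d
Average linear velocity = 0.5535 / 0.07 = 7.907 m/d

7.91 m/d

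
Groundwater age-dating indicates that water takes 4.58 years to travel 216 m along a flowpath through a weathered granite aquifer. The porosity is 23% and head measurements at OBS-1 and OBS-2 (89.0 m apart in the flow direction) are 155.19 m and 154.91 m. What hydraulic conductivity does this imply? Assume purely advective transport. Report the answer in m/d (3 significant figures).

Hydraulic gradient i = (155.19 − 154.91) / 89.0 = 0.28 / 89.0 = 0.003146
t = 4.58 years = 1672 d
v = L / t = 216 / 1672 = 0.1292 m/d
K = v · n / i = 0.1292 × 0.23 / 0.003146 = 9.45 m/d

9.45 m/d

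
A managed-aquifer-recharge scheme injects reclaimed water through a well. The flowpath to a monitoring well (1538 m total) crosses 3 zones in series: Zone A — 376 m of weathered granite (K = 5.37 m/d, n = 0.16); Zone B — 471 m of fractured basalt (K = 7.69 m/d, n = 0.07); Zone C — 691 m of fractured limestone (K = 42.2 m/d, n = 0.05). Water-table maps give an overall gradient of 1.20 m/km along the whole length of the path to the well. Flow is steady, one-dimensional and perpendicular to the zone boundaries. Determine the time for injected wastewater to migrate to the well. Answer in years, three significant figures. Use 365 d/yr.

Continuity: the same q passes through each zone, so ΔH = q·Σ(L_j/K_j) — the zones act as resistances in series.
Σ(L/K) = 376/5.37 + 471/7.69 + 691/42.2 = 70.02 + 61.25 + 16.37 = 147.6 d
K_eq = L_total / Σ(L/K) = 1538 / 147.6 = 10.42 m/d
q = K_eq · i = 10.42 × 0.0012 = 0.01250 m/d (same in every zone)
Zone A: v = q/n = 0.01250/0.16 = 0.07813 m/d → t_A = 376/0.07813 = 4813 d
Zone B: v = q/n = 0.01250/0.07 = 0.1786 m/d → t_B = 471/0.1786 = 2637 d
Zone C: v = q/n = 0.01250/0.05 = 0.2500 m/d → t_C = 691/0.2500 = 2764 d
Total t = 4813 + 2637 + 2764 = 10210 d
   = 10210 / 365 = 28.0 yr

28.0 years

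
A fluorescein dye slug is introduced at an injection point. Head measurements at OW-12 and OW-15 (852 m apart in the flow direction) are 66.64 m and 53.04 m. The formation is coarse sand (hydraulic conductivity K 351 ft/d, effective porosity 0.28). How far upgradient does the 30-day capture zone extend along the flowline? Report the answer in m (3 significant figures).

Hydraulic gradient i = (66.64 − 53.04) / 852 = 13.60 / 852 = 0.01596
K = 351 ft/d × 0.3048 = 107.0 m/d
Specific discharge q = 107.0 × 0.01596 = 1.708 m/d
v_s = q/n_e = 1.708/0.28 = 6.099 m/d
L = v × T = 6.099 × 30 = 183.0 m

183 m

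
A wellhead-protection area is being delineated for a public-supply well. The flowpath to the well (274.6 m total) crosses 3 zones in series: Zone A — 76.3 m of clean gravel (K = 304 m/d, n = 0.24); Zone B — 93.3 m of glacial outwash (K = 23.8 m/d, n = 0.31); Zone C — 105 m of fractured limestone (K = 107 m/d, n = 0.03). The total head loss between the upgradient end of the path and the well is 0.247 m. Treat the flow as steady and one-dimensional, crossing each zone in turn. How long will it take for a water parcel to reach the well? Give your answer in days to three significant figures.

Continuity: the same q passes through each zone, so ΔH = q·Σ(L_j/K_j) — the zones act as resistances in series.
Σ(L/K) = 76.3/304 + 93.3/23.8 + 105/107 = 0.2510 + 3.920 + 0.9813 = 5.152 d
q = ΔH / Σ(L/K) = 0.247 / 5.152 = 0.04794 m/d (same in every zone)
Zone A: v = q/n = 0.04794/0.24 = 0.1997 m/d → t_A = 76.3/0.1997 = 382.0 d
Zone B: v = q/n = 0.04794/0.31 = 0.1546 m/d → t_B = 93.3/0.1546 = 603.3 d
Zone C: v = q/n = 0.04794/0.03 = 1.598 m/d → t_C = 105/1.598 = 65.71 d
Total t = 382.0 + 603.3 + 65.71 = 1051 d

1050 days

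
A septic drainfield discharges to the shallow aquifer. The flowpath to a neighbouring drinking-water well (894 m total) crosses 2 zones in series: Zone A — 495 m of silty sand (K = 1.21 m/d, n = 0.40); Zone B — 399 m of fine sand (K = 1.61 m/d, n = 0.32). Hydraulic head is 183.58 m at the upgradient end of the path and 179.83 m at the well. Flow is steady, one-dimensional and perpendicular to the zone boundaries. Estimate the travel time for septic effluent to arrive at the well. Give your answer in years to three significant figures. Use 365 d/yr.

156 years

Total head drop ΔH = 183.58 − 179.83 = 3.75 m
Steady 1-D flow in series ⇒ the Darcy flux q is identical in every zone and the zone head losses add (resistances L/K in series).
Σ(L/K) = 495/1.21 + 399/1.61 = 409.1 + 247.8 = 656.9 d
q = ΔH / Σ(L/K) = 3.75 / 656.9 = 0.005708 m/d (same in every zone)
Zone A: v = q/n = 0.005708/0.40 = 0.01427 m/d → t_A = 495/0.01427 = 34690 d
Zone B: v = q/n = 0.005708/0.32 = 0.01784 m/d → t_B = 399/0.01784 = 22370 d
Total t = 34690 + 22370 = 57050 d
   = 57050 / 365 = 156 yr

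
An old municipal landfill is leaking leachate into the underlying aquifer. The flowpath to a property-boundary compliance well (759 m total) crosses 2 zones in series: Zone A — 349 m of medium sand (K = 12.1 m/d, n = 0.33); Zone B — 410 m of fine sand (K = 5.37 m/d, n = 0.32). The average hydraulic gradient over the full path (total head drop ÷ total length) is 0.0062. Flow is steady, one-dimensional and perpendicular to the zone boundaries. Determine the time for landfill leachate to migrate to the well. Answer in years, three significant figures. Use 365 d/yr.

Steady 1-D flow in series ⇒ the Darcy flux q is identical in every zone and the zone head losses add (resistances L/K in series).
Σ(L/K) = 349/12.1 + 410/5.37 = 28.84 + 76.35 = 105.2 d
K_eq = L_total / Σ(L/K) = 759 / 105.2 = 7.215 m/d
q = K_eq · i = 7.215 × 0.0062 = 0.04473 m/d (same in every zone)
Zone A: v = q/n = 0.04473/0.33 = 0.1356 m/d → t_A = 349/0.1356 = 2575 d
Zone B: v = q/n = 0.04473/0.32 = 0.1398 m/d → t_B = 410/0.1398 = 2933 d
Total t = 2575 + 2933 = 5507 d
   = 5507 / 365 = 15.1 yr

15.1 years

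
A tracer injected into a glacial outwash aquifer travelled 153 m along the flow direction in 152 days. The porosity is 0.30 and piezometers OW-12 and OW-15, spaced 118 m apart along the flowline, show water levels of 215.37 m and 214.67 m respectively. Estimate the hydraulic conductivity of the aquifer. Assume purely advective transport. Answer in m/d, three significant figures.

50.9 m/d

Hydraulic gradient i = (215.37 − 214.67) / 118 = 0.70 / 118 = 0.005932
v = L / t = 153 / 152 = 1.007 m/d
K = v · n / i = 1.007 × 0.30 / 0.005932 = 50.9 m/d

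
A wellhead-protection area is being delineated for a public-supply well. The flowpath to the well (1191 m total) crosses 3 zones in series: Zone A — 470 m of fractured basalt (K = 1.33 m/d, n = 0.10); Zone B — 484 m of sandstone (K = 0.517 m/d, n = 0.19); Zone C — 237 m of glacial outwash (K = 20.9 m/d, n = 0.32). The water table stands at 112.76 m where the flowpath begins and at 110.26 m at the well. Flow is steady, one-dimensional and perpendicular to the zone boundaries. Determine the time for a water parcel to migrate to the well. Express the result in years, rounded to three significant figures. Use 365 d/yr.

306 years

Total head drop ΔH = 112.76 − 110.26 = 2.50 m
Continuity: the same q passes through each zone, so ΔH = q·Σ(L_j/K_j) — the zones act as resistances in series.
Σ(L/K) = 470/1.33 + 484/0.517 + 237/20.9 = 353.4 + 936.2 + 11.34 = 1301 d
q = ΔH / Σ(L/K) = 2.50 / 1301 = 0.001922 m/d (same in every zone)
Zone A: v = q/n = 0.001922/0.10 = 0.01922 m/d → t_A = 470/0.01922 = 24460 d
Zone B: v = q/n = 0.001922/0.19 = 0.01011 m/d → t_B = 484/0.01011 = 47850 d
Zone C: v = q/n = 0.001922/0.32 = 0.006005 m/d → t_C = 237/0.006005 = 39460 d
Total t = 24460 + 47850 + 39460 = 111800 d
   = 111800 / 365 = 306 yr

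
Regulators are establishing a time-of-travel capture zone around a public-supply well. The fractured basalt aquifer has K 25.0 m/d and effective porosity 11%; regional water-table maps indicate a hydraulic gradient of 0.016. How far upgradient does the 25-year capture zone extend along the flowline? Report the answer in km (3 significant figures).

33.2 km

q = Ki = 25.0 × 0.016 = 0.4000 m/d
v = Ki/n = 25.0·0.016/0.11 = 3.636 m/d
T = 25 yr × 365 = 9125 d
L = v × T = 3.636 × 9125 = 33180 m
   = 33.2 km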